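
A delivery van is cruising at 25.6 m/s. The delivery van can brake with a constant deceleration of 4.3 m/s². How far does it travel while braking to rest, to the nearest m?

Braking distance ≈ 76 m

Braking distance = v²/(2a) = 25.6000² / (2 × 4.300) = 655.360 / 8.600 = 76.205 m.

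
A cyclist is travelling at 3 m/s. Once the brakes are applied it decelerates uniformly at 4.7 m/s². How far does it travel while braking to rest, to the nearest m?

Braking distance = v²/(2a) = 3.0000² / (2 × 4.700) = 9.000 / 9.400 = 0.957 m.

Braking distance ≈ 1 m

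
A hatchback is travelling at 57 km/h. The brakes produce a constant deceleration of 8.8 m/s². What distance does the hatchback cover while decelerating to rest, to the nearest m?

Braking distance ≈ 14 m

57 km/h ÷ 3.6 = 15.8333 m/s.
Braking distance = v²/(2a) = 15.8333² / (2 × 8.800) = 250.693 / 17.600 = 14.244 m.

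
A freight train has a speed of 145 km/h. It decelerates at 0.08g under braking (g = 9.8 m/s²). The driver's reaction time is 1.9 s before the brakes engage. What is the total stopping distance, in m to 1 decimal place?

145 km/h ÷ 3.6 = 40.2778 m/s.
a = 0.08 × 9.8 = 0.784 m/s².
Reaction distance = v·t_r = 40.2778 × 1.9 = 76.528 m.
Braking distance = v²/(2a) = 40.2778² / (2 × 0.784) = 1622.301 / 1.568 = 1034.631 m.
Total = 76.528 + 1034.631 = 1111.159 m.

Total stopping distance ≈ 1111.2 m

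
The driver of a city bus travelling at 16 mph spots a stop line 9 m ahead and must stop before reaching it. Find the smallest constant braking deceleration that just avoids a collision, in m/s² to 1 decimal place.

Required deceleration ≈ 2.8 m/s²

16 mph × 0.44704 = 7.1526 m/s.
v² = 2a·d ⇒ a = v²/(2d) = 7.1526² / (2 × 9.000) = 51.160 / 18.000 = 2.8422 m/s².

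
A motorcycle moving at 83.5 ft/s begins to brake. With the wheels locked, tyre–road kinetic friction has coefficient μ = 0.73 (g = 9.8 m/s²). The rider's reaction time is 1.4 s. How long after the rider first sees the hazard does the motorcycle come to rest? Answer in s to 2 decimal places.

Total time ≈ 4.96 s

83.5 ft/s × 0.3048 = 25.4508 m/s.
a = μg = 0.73 × 9.8 = 7.154 m/s².
Braking time = v/a = 25.4508 / 7.154 = 3.558 s.
Total = 1.4 + 3.558 = 4.958 s.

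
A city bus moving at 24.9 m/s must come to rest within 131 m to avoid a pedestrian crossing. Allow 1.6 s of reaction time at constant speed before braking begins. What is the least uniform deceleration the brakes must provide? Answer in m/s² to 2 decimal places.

Required deceleration ≈ 3.40 m/s²

Distance covered during reaction = 24.9000 × 1.6 = 39.840 m.
Distance available for braking: 131 − 39.840 = 91.160 m.
v² = 2a·d ⇒ a = v²/(2d) = 24.9000² / (2 × 91.160) = 620.010 / 182.320 = 3.4007 m/s².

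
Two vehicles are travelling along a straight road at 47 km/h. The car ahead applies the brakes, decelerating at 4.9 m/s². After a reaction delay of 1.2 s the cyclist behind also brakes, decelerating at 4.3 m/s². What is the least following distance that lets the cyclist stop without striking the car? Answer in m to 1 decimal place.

47 km/h ÷ 3.6 = 13.0556 m/s.
Leader travels v²/(2a_L) = 170.449 / 9.800 = 17.393 m before stopping.
Follower covers v·t_r = 13.0556 × 1.2 = 15.667 m while reacting, then v²/(2a_F) = 170.449 / 8.600 = 19.820 m while braking, for a total of 15.667 + 19.820 = 35.487 m.
Since a_F ≤ a_L and the follower starts braking later, the follower is never slower than the leader, so the closest approach is when both have stopped.
Minimum gap = 35.487 − 17.393 = 18.094 m.

Minimum gap ≈ 18.1 m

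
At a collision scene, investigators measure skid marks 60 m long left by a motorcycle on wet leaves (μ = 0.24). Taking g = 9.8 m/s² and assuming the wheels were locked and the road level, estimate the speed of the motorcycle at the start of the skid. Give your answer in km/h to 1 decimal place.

Deceleration a = μg = 0.24 × 9.8 = 2.352 m/s².
v = √(2a·d) = √(2 × 2.352 × 60) = √282.240 = 16.8000 m/s.
= 16.8000 × 3.6 = 60.480 km/h.

Initial speed ≈ 60.5 km/h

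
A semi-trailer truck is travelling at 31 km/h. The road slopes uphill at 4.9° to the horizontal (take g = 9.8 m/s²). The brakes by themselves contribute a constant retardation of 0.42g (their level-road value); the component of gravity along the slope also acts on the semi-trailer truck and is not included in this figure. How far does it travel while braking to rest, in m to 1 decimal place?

Braking distance ≈ 7.5 m

31 km/h ÷ 3.6 = 8.6111 m/s.
a = 0.42 × 9.8 = 4.116 m/s².
Gravity along the uphill slope adds to the braking deceleration: a_eff = 4.116 + 9.8·sin 4.9° = 4.116 + 0.837 = 4.953 m/s².
Braking distance = v²/(2a) = 8.6111² / (2 × 4.953) = 74.151 / 9.906 = 7.485 m.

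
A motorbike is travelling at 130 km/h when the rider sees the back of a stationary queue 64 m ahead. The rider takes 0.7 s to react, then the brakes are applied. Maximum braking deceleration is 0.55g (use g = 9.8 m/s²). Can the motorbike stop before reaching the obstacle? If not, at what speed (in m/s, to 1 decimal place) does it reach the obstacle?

No — it strikes the obstacle at 29.8 m/s

130 km/h ÷ 3.6 = 36.1111 m/s.
a = 0.55 × 9.8 = 5.390 m/s².
Reaction distance = 36.1111 × 0.7 = 25.278 m.
Braking distance needed to stop: v²/(2a) = 1304.012 / 10.780 = 120.966 m, so total needed = 25.278 + 120.966 = 146.244 m > 64 m — it cannot stop.
Distance remaining when braking begins: 64 − 25.278 = 38.722 m.
v² = v₀² − 2a·d = 1304.012 − 2 × 5.390 × 38.722 = 886.589 m²/s².
v = √886.589 = 29.776 m/s.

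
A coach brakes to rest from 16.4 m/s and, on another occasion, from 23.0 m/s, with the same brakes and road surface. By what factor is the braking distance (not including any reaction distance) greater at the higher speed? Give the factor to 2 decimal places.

Braking distance d = v²/(2a), so with a fixed, d ∝ v².
Factor = (23.0/16.4)² = 1.4024² = 1.9667.

Factor ≈ 1.97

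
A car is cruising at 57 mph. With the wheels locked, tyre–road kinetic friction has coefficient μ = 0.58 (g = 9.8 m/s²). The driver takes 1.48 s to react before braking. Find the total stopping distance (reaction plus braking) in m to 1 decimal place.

Total stopping distance ≈ 94.8 m

57 mph × 0.44704 = 25.4813 m/s.
a = μg = 0.58 × 9.8 = 5.684 m/s².
Reaction distance = v·t_r = 25.4813 × 1.48 = 37.712 m.
Braking distance = v²/(2a) = 25.4813² / (2 × 5.684) = 649.297 / 11.368 = 57.116 m.
Total = 37.712 + 57.116 = 94.828 m.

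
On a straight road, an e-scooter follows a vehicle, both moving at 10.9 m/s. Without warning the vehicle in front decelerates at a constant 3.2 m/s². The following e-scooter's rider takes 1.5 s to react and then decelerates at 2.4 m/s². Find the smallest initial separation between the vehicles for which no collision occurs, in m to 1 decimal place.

Minimum gap ≈ 22.5 m

Leader travels v²/(2a_L) = 118.810 / 6.400 = 18.564 m before stopping.
Follower covers v·t_r = 10.9000 × 1.5 = 16.350 m while reacting, then v²/(2a_F) = 118.810 / 4.800 = 24.752 m while braking, for a total of 16.350 + 24.752 = 41.102 m.
Since a_F ≤ a_L and the follower starts braking later, the follower is never slower than the leader, so the closest approach is when both have stopped.
Minimum gap = 41.102 − 18.564 = 22.538 m.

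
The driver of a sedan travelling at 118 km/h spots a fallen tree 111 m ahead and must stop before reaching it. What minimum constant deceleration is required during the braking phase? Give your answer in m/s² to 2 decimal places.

Required deceleration ≈ 4.84 m/s²

118 km/h ÷ 3.6 = 32.7778 m/s.
v² = 2a·d ⇒ a = v²/(2d) = 32.7778² / (2 × 111.000) = 1074.384 / 222.000 = 4.8396 m/s².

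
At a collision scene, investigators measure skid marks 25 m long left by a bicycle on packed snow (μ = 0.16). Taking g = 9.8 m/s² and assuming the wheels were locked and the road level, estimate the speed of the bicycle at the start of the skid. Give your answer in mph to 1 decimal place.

Deceleration a = μg = 0.16 × 9.8 = 1.568 m/s².
v = √(2a·d) = √(2 × 1.568 × 25) = √78.400 = 8.8544 m/s.
= 8.8544 ÷ 0.44704 = 19.807 mph.

Initial speed ≈ 19.8 mph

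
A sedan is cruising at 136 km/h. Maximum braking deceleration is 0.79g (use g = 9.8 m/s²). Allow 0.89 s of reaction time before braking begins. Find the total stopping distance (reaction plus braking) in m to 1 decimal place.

Total stopping distance ≈ 125.8 m

136 km/h ÷ 3.6 = 37.7778 m/s.
a = 0.79 × 9.8 = 7.742 m/s².
Reaction distance = v·t_r = 37.7778 × 0.89 = 33.622 m.
Braking distance = v²/(2a) = 37.7778² / (2 × 7.742) = 1427.162 / 15.484 = 92.170 m.
Total = 33.622 + 92.170 = 125.792 m.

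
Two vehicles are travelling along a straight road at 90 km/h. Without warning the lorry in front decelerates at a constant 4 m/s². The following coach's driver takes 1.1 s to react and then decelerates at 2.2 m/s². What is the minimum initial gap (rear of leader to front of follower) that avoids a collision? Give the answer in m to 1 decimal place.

90 km/h ÷ 3.6 = 25.0000 m/s.
Leader travels v²/(2a_L) = 625.000 / 8.000 = 78.125 m before stopping.
Follower covers v·t_r = 25.0000 × 1.1 = 27.500 m while reacting, then v²/(2a_F) = 625.000 / 4.400 = 142.045 m while braking, for a total of 27.500 + 142.045 = 169.545 m.
Since a_F ≤ a_L and the follower starts braking later, the follower is never slower than the leader, so the closest approach is when both have stopped.
Minimum gap = 169.545 − 78.125 = 91.420 m.

Minimum gap ≈ 91.4 m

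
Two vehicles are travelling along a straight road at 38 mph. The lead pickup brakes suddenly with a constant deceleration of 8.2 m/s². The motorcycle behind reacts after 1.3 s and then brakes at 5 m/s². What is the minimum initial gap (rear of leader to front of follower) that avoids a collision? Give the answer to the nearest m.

Minimum gap ≈ 33 m

38 mph × 0.44704 = 16.9875 m/s.
Leader travels v²/(2a_L) = 288.575 / 16.400 = 17.596 m before stopping.
Follower covers v·t_r = 16.9875 × 1.3 = 22.084 m while reacting, then v²/(2a_F) = 288.575 / 10.000 = 28.857 m while braking, for a total of 22.084 + 28.857 = 50.941 m.
Since a_F ≤ a_L and the follower starts braking later, the follower is never slower than the leader, so the closest approach is when both have stopped.
Minimum gap = 50.941 − 17.596 = 33.345 m.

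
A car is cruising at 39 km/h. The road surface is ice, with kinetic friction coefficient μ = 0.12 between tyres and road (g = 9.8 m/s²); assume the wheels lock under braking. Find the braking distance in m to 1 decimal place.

39 km/h ÷ 3.6 = 10.8333 m/s.
a = μg = 0.12 × 9.8 = 1.176 m/s².
Braking distance = v²/(2a) = 10.8333² / (2 × 1.176) = 117.360 / 2.352 = 49.898 m.

Braking distance ≈ 49.9 m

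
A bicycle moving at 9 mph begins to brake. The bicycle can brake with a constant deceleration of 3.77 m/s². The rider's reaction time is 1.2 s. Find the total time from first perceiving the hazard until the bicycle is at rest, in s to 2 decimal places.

Total time ≈ 2.27 s

9 mph × 0.44704 = 4.0234 m/s.
Braking time = v/a = 4.0234 / 3.770 = 1.067 s.
Total = 1.2 + 1.067 = 2.267 s.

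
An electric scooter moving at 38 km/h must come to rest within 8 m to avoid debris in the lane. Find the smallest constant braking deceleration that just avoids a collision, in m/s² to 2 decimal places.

38 km/h ÷ 3.6 = 10.5556 m/s.
v² = 2a·d ⇒ a = v²/(2d) = 10.5556² / (2 × 8.000) = 111.421 / 16.000 = 6.9638 m/s².

Required deceleration ≈ 6.96 m/s²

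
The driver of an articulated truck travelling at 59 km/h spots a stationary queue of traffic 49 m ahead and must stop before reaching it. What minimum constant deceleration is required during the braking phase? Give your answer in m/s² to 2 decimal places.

59 km/h ÷ 3.6 = 16.3889 m/s.
v² = 2a·d ⇒ a = v²/(2d) = 16.3889² / (2 × 49.000) = 268.596 / 98.000 = 2.7408 m/s².

Required deceleration ≈ 2.74 m/s²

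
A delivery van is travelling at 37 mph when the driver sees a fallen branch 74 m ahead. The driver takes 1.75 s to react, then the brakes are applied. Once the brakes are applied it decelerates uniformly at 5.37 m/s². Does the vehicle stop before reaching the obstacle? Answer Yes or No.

Yes

37 mph × 0.44704 = 16.5405 m/s.
Reaction distance = 16.5405 × 1.75 = 28.946 m.
Braking distance = v²/(2a) = 273.588 / 10.740 = 25.474 m.
Total stopping distance = 28.946 + 25.474 = 54.420 m, vs 74 m available — it stops with 74 − 54.420 = 19.580 m to spare.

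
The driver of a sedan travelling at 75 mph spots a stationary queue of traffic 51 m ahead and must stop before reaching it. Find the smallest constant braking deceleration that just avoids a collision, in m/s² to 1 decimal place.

75 mph × 0.44704 = 33.5280 m/s.
v² = 2a·d ⇒ a = v²/(2d) = 33.5280² / (2 × 51.000) = 1124.127 / 102.000 = 11.0209 m/s².

Required deceleration ≈ 11.0 m/s²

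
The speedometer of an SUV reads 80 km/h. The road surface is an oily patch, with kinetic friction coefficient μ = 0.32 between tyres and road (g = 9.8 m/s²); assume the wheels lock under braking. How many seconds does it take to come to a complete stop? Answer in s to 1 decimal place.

Braking time ≈ 7.1 s

80 km/h ÷ 3.6 = 22.2222 m/s.
a = μg = 0.32 × 9.8 = 3.136 m/s².
Braking time = v/a = 22.2222 / 3.136 = 7.086 s.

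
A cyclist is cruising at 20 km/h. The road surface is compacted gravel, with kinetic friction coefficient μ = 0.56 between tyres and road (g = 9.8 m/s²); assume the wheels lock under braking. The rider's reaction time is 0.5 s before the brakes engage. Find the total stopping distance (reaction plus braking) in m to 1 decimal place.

20 km/h ÷ 3.6 = 5.5556 m/s.
a = μg = 0.56 × 9.8 = 5.488 m/s².
Reaction distance = v·t_r = 5.5556 × 0.5 = 2.778 m.
Braking distance = v²/(2a) = 5.5556² / (2 × 5.488) = 30.865 / 10.976 = 2.812 m.
Total = 2.778 + 2.812 = 5.590 m.

Total stopping distance ≈ 5.6 m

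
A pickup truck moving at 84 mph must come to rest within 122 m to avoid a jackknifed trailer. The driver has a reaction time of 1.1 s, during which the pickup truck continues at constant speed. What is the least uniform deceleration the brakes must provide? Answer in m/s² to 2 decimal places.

Required deceleration ≈ 8.74 m/s²

84 mph × 0.44704 = 37.5514 m/s.
Distance covered during reaction = 37.5514 × 1.1 = 41.307 m.
Distance available for braking: 122 − 41.307 = 80.693 m.
v² = 2a·d ⇒ a = v²/(2d) = 37.5514² / (2 × 80.693) = 1410.108 / 161.386 = 8.7375 m/s².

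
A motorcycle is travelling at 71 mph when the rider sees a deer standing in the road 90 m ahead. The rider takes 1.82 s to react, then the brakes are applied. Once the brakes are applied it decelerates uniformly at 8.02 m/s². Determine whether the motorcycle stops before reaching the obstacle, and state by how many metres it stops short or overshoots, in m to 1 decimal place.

71 mph × 0.44704 = 31.7398 m/s.
Reaction distance = 31.7398 × 1.82 = 57.766 m.
Braking distance = v²/(2a) = 1007.415 / 16.040 = 62.806 m.
Total stopping distance = 57.766 + 62.806 = 120.572 m, vs 90 m available — it cannot stop in time and overshoots by 120.572 − 90 = 30.572 m.

No — it overshoots by 30.6 m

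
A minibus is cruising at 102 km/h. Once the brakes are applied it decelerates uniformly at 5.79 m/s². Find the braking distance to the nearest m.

Braking distance ≈ 69 m

102 km/h ÷ 3.6 = 28.3333 m/s.
Braking distance = v²/(2a) = 28.3333² / (2 × 5.790) = 802.776 / 11.580 = 69.324 m.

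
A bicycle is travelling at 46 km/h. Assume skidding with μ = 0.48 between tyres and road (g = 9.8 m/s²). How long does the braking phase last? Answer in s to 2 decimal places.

Braking time ≈ 2.72 s

46 km/h ÷ 3.6 = 12.7778 m/s.
a = μg = 0.48 × 9.8 = 4.704 m/s².
Braking time = v/a = 12.7778 / 4.704 = 2.716 s.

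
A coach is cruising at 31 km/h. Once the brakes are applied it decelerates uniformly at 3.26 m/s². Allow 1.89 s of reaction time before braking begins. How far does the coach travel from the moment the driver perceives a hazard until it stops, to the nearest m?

Total stopping distance ≈ 28 m

31 km/h ÷ 3.6 = 8.6111 m/s.
Reaction distance = v·t_r = 8.6111 × 1.89 = 16.275 m.
Braking distance = v²/(2a) = 8.6111² / (2 × 3.260) = 74.151 / 6.520 = 11.373 m.
Total = 16.275 + 11.373 = 27.648 m.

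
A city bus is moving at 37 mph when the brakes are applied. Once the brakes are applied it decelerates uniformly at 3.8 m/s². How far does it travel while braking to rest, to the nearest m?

Braking distance ≈ 36 m

37 mph × 0.44704 = 16.5405 m/s.
Braking distance = v²/(2a) = 16.5405² / (2 × 3.800) = 273.588 / 7.600 = 35.998 m.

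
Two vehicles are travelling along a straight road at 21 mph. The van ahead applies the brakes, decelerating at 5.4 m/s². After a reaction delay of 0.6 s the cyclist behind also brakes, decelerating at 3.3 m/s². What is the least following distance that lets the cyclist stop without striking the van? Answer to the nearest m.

21 mph × 0.44704 = 9.3878 m/s.
Leader travels v²/(2a_L) = 88.131 / 10.800 = 8.160 m before stopping.
Follower covers v·t_r = 9.3878 × 0.6 = 5.633 m while reacting, then v²/(2a_F) = 88.131 / 6.600 = 13.353 m while braking, for a total of 5.633 + 13.353 = 18.986 m.
Since a_F ≤ a_L and the follower starts braking later, the follower is never slower than the leader, so the closest approach is when both have stopped.
Minimum gap = 18.986 − 8.160 = 10.826 m.

Minimum gap ≈ 11 m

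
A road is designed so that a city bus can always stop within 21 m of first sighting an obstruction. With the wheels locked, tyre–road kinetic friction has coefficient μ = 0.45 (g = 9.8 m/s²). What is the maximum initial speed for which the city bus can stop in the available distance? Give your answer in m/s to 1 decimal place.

a = μg = 0.45 × 9.8 = 4.410 m/s².
v²/(2a) = d ⇒ v = √(2 × 4.410 × 21) = √185.22 = 13.6096 m/s.

Maximum speed ≈ 13.6 m/s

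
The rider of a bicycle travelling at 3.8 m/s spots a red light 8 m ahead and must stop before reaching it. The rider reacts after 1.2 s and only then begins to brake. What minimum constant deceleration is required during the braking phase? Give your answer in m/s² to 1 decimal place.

Distance covered during reaction = 3.8000 × 1.2 = 4.560 m.
Distance available for braking: 8 − 4.560 = 3.440 m.
v² = 2a·d ⇒ a = v²/(2d) = 3.8000² / (2 × 3.440) = 14.440 / 6.880 = 2.0988 m/s².

Required deceleration ≈ 2.1 m/s²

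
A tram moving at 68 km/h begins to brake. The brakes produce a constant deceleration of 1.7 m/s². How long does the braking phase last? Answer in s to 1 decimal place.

Braking time ≈ 11.1 s

68 km/h ÷ 3.6 = 18.8889 m/s.
Braking time = v/a = 18.8889 / 1.700 = 11.111 s.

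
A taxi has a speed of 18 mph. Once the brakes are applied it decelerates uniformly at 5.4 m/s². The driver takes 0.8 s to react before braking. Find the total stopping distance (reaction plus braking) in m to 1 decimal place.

18 mph × 0.44704 = 8.0467 m/s.
Reaction distance = v·t_r = 8.0467 × 0.8 = 6.437 m.
Braking distance = v²/(2a) = 8.0467² / (2 × 5.400) = 64.749 / 10.800 = 5.995 m.
Total = 6.437 + 5.995 = 12.432 m.

Total stopping distance ≈ 12.4 m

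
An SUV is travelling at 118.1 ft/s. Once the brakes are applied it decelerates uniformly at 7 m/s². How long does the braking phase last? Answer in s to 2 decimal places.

118.1 ft/s × 0.3048 = 35.9969 m/s.
Braking time = v/a = 35.9969 / 7.000 = 5.142 s.

Braking time ≈ 5.14 s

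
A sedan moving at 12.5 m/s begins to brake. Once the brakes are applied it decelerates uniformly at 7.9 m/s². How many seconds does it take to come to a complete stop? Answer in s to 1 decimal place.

Braking time = v/a = 12.5000 / 7.900 = 1.582 s.

Braking time ≈ 1.6 s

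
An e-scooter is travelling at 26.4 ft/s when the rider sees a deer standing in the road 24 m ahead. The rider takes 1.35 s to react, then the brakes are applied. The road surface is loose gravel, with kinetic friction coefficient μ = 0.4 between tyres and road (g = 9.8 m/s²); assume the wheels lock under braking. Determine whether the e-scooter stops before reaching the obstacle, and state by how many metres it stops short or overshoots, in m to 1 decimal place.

Yes — it stops 4.9 m short of the obstacle

26.4 ft/s × 0.3048 = 8.0467 m/s.
a = μg = 0.4 × 9.8 = 3.920 m/s².
Reaction distance = 8.0467 × 1.35 = 10.863 m.
Braking distance = v²/(2a) = 64.749 / 7.840 = 8.259 m.
Total stopping distance = 10.863 + 8.259 = 19.122 m, vs 24 m available — it stops with 24 − 19.122 = 4.878 m to spare.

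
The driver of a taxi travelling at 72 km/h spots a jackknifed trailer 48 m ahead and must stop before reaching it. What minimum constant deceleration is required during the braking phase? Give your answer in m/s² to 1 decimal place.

Required deceleration ≈ 4.2 m/s²

72 km/h ÷ 3.6 = 20.0000 m/s.
v² = 2a·d ⇒ a = v²/(2d) = 20.0000² / (2 × 48.000) = 400.000 / 96.000 = 4.1667 m/s².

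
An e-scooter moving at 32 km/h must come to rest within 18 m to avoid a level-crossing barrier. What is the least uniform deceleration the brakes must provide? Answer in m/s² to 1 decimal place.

32 km/h ÷ 3.6 = 8.8889 m/s.
v² = 2a·d ⇒ a = v²/(2d) = 8.8889² / (2 × 18.000) = 79.013 / 36.000 = 2.1948 m/s².

Required deceleration ≈ 2.2 m/s²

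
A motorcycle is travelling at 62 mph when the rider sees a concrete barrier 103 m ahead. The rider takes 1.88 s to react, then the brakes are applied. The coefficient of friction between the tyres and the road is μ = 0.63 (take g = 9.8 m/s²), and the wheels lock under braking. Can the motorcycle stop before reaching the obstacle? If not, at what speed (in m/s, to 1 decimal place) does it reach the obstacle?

No — it strikes the obstacle at 11.8 m/s

62 mph × 0.44704 = 27.7165 m/s.
a = μg = 0.63 × 9.8 = 6.174 m/s².
Reaction distance = 27.7165 × 1.88 = 52.107 m.
Braking distance needed to stop: v²/(2a) = 768.204 / 12.348 = 62.213 m, so total needed = 52.107 + 62.213 = 114.320 m > 103 m — it cannot stop.
Distance remaining when braking begins: 103 − 52.107 = 50.893 m.
v² = v₀² − 2a·d = 768.204 − 2 × 6.174 × 50.893 = 139.777 m²/s².
v = √139.777 = 11.823 m/s.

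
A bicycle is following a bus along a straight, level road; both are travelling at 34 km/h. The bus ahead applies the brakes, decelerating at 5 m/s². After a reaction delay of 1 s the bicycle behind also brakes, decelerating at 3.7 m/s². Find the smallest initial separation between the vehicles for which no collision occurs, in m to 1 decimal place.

Minimum gap ≈ 12.6 m

34 km/h ÷ 3.6 = 9.4444 m/s.
Leader travels v²/(2a_L) = 89.197 / 10.000 = 8.920 m before stopping.
Follower covers v·t_r = 9.4444 × 1 = 9.444 m while reacting, then v²/(2a_F) = 89.197 / 7.400 = 12.054 m while braking, for a total of 9.444 + 12.054 = 21.498 m.
Since a_F ≤ a_L and the follower starts braking later, the follower is never slower than the leader, so the closest approach is when both have stopped.
Minimum gap = 21.498 − 8.920 = 12.578 m.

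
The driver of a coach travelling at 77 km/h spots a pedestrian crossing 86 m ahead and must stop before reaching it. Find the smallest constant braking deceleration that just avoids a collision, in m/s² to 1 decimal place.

Required deceleration ≈ 2.7 m/s²

77 km/h ÷ 3.6 = 21.3889 m/s.
v² = 2a·d ⇒ a = v²/(2d) = 21.3889² / (2 × 86.000) = 457.485 / 172.000 = 2.6598 m/s².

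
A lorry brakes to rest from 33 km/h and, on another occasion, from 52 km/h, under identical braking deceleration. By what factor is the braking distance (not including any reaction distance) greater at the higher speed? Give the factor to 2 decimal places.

Braking distance d = v²/(2a), so with a fixed, d ∝ v².
Factor = (52/33)² = 1.5758² = 2.4831.

Factor ≈ 2.48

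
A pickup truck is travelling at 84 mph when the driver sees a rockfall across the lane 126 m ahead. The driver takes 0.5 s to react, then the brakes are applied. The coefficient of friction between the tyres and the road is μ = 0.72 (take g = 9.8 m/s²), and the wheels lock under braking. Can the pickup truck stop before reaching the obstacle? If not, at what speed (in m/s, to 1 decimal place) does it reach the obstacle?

84 mph × 0.44704 = 37.5514 m/s.
a = μg = 0.72 × 9.8 = 7.056 m/s².
Reaction distance = 37.5514 × 0.5 = 18.776 m.
Braking distance = v²/(2a) = 1410.108 / 14.112 = 99.923 m.
Total stopping distance = 18.776 + 99.923 = 118.699 m, vs 126 m available — it stops with 126 − 118.699 = 7.301 m to spare.

Yes — it stops about 7.3 m short of the obstacle, so it never reaches it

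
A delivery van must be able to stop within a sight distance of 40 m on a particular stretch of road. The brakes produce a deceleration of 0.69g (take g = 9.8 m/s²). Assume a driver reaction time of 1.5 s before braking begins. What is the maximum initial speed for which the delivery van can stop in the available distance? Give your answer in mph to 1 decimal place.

a = 0.69 × 9.8 = 6.762 m/s².
Stopping distance: v·t_r + v²/(2a) = 40 with t_r = 1.5 s and a = 6.762 m/s².
So v² + 20.286 v − 540.96 = 0.
Positive root: v = −a·t_r + √((a·t_r)² + 2a·d) = −10.143 + √(102.880 + 540.96) = 15.2310 m/s.
15.2310 m/s ÷ 0.44704 = 34.071 mph.

Maximum speed ≈ 34.1 mph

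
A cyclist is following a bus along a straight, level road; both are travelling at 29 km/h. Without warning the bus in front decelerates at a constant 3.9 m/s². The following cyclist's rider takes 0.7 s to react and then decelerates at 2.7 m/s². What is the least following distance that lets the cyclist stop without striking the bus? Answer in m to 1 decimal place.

Minimum gap ≈ 9.3 m

29 km/h ÷ 3.6 = 8.0556 m/s.
Leader travels v²/(2a_L) = 64.893 / 7.800 = 8.320 m before stopping.
Follower covers v·t_r = 8.0556 × 0.7 = 5.639 m while reacting, then v²/(2a_F) = 64.893 / 5.400 = 12.017 m while braking, for a total of 5.639 + 12.017 = 17.656 m.
Since a_F ≤ a_L and the follower starts braking later, the follower is never slower than the leader, so the closest approach is when both have stopped.
Minimum gap = 17.656 − 8.320 = 9.336 m.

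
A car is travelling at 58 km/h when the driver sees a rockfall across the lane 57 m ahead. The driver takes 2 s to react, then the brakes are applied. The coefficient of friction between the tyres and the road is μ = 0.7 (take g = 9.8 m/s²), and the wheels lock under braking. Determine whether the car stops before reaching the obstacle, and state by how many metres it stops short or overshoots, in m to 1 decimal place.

58 km/h ÷ 3.6 = 16.1111 m/s.
a = μg = 0.7 × 9.8 = 6.860 m/s².
Reaction distance = 16.1111 × 2 = 32.222 m.
Braking distance = v²/(2a) = 259.568 / 13.720 = 18.919 m.
Total stopping distance = 32.222 + 18.919 = 51.141 m, vs 57 m available — it stops with 57 − 51.141 = 5.859 m to spare.

Yes — it stops 5.9 m short of the obstacle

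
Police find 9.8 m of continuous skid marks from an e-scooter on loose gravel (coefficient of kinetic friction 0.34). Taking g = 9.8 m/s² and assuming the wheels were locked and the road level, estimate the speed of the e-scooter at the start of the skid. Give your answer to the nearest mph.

Deceleration a = μg = 0.34 × 9.8 = 3.332 m/s².
v = √(2a·d) = √(2 × 3.332 × 9.8) = √65.307 = 8.0813 m/s.
= 8.0813 ÷ 0.44704 = 18.077 mph.

Initial speed ≈ 18 mph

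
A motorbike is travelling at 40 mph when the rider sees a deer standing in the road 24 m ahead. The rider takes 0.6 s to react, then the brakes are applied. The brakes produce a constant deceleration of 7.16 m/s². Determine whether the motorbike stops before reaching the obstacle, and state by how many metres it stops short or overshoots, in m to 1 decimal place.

40 mph × 0.44704 = 17.8816 m/s.
Reaction distance = 17.8816 × 0.6 = 10.729 m.
Braking distance = v²/(2a) = 319.752 / 14.320 = 22.329 m.
Total stopping distance = 10.729 + 22.329 = 33.058 m, vs 24 m available — it cannot stop in time and overshoots by 33.058 − 24 = 9.058 m.

No — it overshoots by 9.1 m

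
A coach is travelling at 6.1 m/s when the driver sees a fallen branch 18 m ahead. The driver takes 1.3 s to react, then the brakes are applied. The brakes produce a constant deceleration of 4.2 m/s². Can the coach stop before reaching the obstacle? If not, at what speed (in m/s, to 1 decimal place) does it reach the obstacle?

Reaction distance = 6.1000 × 1.3 = 7.930 m.
Braking distance = v²/(2a) = 37.210 / 8.400 = 4.430 m.
Total stopping distance = 7.930 + 4.430 = 12.360 m, vs 18 m available — it stops with 18 − 12.360 = 5.640 m to spare.

Yes — it stops about 5.6 m short of the obstacle, so it never reaches it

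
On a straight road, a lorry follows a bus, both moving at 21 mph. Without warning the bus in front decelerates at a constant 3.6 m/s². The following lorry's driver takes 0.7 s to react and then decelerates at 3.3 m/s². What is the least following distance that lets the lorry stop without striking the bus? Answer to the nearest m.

Minimum gap ≈ 8 m

21 mph × 0.44704 = 9.3878 m/s.
Leader travels v²/(2a_L) = 88.131 / 7.200 = 12.240 m before stopping.
Follower covers v·t_r = 9.3878 × 0.7 = 6.571 m while reacting, then v²/(2a_F) = 88.131 / 6.600 = 13.353 m while braking, for a total of 6.571 + 13.353 = 19.924 m.
Since a_F ≤ a_L and the follower starts braking later, the follower is never slower than the leader, so the closest approach is when both have stopped.
Minimum gap = 19.924 − 12.240 = 7.684 m.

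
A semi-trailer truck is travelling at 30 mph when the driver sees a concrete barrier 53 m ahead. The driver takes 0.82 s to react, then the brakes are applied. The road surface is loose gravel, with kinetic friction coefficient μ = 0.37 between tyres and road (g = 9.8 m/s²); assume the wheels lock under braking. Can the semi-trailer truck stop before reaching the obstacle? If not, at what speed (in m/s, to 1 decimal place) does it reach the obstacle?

30 mph × 0.44704 = 13.4112 m/s.
a = μg = 0.37 × 9.8 = 3.626 m/s².
Reaction distance = 13.4112 × 0.82 = 10.997 m.
Braking distance = v²/(2a) = 179.860 / 7.252 = 24.801 m.
Total stopping distance = 10.997 + 24.801 = 35.798 m, vs 53 m available — it stops with 53 − 35.798 = 17.202 m to spare.

Yes — it stops about 17.2 m short of the obstacle, so it never reaches it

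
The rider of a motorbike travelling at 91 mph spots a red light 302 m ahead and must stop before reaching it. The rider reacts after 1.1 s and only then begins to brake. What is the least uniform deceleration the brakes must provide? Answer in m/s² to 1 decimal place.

Required deceleration ≈ 3.2 m/s²

91 mph × 0.44704 = 40.6806 m/s.
Distance covered during reaction = 40.6806 × 1.1 = 44.749 m.
Distance available for braking: 302 − 44.749 = 257.251 m.
v² = 2a·d ⇒ a = v²/(2d) = 40.6806² / (2 × 257.251) = 1654.911 / 514.502 = 3.2165 m/s².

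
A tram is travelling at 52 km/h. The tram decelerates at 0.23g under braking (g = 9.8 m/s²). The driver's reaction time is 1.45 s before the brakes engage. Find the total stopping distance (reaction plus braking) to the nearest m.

Total stopping distance ≈ 67 m

52 km/h ÷ 3.6 = 14.4444 m/s.
a = 0.23 × 9.8 = 2.254 m/s².
Reaction distance = v·t_r = 14.4444 × 1.45 = 20.944 m.
Braking distance = v²/(2a) = 14.4444² / (2 × 2.254) = 208.641 / 4.508 = 46.282 m.
Total = 20.944 + 46.282 = 67.226 m.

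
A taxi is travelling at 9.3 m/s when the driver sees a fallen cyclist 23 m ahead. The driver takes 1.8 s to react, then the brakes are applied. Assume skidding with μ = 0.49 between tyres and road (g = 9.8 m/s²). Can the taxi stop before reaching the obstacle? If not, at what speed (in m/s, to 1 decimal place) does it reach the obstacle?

No — it strikes the obstacle at 5.1 m/s

a = μg = 0.49 × 9.8 = 4.802 m/s².
Reaction distance = 9.3000 × 1.8 = 16.740 m.
Braking distance needed to stop: v²/(2a) = 86.490 / 9.604 = 9.006 m, so total needed = 16.740 + 9.006 = 25.746 m > 23 m — it cannot stop.
Distance remaining when braking begins: 23 − 16.740 = 6.260 m.
v² = v₀² − 2a·d = 86.490 − 2 × 4.802 × 6.260 = 26.369 m²/s².
v = √26.369 = 5.135 m/s.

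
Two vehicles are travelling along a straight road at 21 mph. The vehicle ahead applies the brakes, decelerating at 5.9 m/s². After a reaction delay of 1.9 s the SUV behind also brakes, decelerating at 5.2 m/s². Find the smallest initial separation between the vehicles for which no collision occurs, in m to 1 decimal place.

21 mph × 0.44704 = 9.3878 m/s.
Leader travels v²/(2a_L) = 88.131 / 11.800 = 7.469 m before stopping.
Follower covers v·t_r = 9.3878 × 1.9 = 17.837 m while reacting, then v²/(2a_F) = 88.131 / 10.400 = 8.474 m while braking, for a total of 17.837 + 8.474 = 26.311 m.
Since a_F ≤ a_L and the follower starts braking later, the follower is never slower than the leader, so the closest approach is when both have stopped.
Minimum gap = 26.311 − 7.469 = 18.842 m.

Minimum gap ≈ 18.8 m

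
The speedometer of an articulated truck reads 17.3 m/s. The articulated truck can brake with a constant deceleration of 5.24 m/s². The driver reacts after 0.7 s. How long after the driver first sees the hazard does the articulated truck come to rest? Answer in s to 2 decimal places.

Total time ≈ 4.00 s

Braking time = v/a = 17.3000 / 5.240 = 3.302 s.
Total = 0.7 + 3.302 = 4.002 s.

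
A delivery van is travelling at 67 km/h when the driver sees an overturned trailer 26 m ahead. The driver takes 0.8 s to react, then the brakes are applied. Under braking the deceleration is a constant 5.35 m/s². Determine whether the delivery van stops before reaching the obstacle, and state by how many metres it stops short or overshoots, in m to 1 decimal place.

67 km/h ÷ 3.6 = 18.6111 m/s.
Reaction distance = 18.6111 × 0.8 = 14.889 m.
Braking distance = v²/(2a) = 346.373 / 10.700 = 32.371 m.
Total stopping distance = 14.889 + 32.371 = 47.260 m, vs 26 m available — it cannot stop in time and overshoots by 47.260 − 26 = 21.260 m.

No — it overshoots by 21.3 m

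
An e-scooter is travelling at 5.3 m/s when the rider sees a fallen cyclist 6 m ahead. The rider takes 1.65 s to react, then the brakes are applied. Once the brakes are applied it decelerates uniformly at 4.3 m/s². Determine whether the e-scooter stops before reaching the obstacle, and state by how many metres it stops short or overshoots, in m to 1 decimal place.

Reaction distance = 5.3000 × 1.65 = 8.745 m.
Braking distance = v²/(2a) = 28.090 / 8.600 = 3.266 m.
Total stopping distance = 8.745 + 3.266 = 12.011 m, vs 6 m available — it cannot stop in time and overshoots by 12.011 − 6 = 6.011 m.

No — it overshoots by 6.0 m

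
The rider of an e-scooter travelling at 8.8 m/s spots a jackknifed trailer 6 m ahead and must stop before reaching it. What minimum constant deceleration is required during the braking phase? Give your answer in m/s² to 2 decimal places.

Required deceleration ≈ 6.45 m/s²

v² = 2a·d ⇒ a = v²/(2d) = 8.8000² / (2 × 6.000) = 77.440 / 12.000 = 6.4533 m/s².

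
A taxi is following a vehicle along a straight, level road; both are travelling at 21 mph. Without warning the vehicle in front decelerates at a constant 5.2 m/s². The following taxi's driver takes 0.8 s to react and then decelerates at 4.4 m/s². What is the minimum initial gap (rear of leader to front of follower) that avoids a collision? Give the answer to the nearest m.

21 mph × 0.44704 = 9.3878 m/s.
Leader travels v²/(2a_L) = 88.131 / 10.400 = 8.474 m before stopping.
Follower covers v·t_r = 9.3878 × 0.8 = 7.510 m while reacting, then v²/(2a_F) = 88.131 / 8.800 = 10.015 m while braking, for a total of 7.510 + 10.015 = 17.525 m.
Since a_F ≤ a_L and the follower starts braking later, the follower is never slower than the leader, so the closest approach is when both have stopped.
Minimum gap = 17.525 − 8.474 = 9.051 m.

Minimum gap ≈ 9 m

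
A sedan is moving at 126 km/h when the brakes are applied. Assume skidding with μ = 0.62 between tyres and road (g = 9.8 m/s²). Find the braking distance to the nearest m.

126 km/h ÷ 3.6 = 35.0000 m/s.
a = μg = 0.62 × 9.8 = 6.076 m/s².
Braking distance = v²/(2a) = 35.0000² / (2 × 6.076) = 1225.000 / 12.152 = 100.806 m.

Braking distance ≈ 101 m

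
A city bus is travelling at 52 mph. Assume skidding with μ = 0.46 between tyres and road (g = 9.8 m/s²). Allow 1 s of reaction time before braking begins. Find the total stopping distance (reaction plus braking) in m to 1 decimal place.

Total stopping distance ≈ 83.2 m

52 mph × 0.44704 = 23.2461 m/s.
a = μg = 0.46 × 9.8 = 4.508 m/s².
Reaction distance = v·t_r = 23.2461 × 1 = 23.246 m.
Braking distance = v²/(2a) = 23.2461² / (2 × 4.508) = 540.381 / 9.016 = 59.936 m.
Total = 23.246 + 59.936 = 83.182 m.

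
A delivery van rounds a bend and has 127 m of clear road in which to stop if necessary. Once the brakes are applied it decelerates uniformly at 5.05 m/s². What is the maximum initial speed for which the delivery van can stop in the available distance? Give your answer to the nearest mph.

v²/(2a) = d ⇒ v = √(2 × 5.050 × 127) = √1282.70 = 35.8148 m/s.
35.8148 m/s ÷ 0.44704 = 80.115 mph.

Maximum speed ≈ 80 mph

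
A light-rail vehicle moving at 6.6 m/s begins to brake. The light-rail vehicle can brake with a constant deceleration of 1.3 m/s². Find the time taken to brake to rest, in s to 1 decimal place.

Braking time ≈ 5.1 s

Braking time = v/a = 6.6000 / 1.300 = 5.077 s.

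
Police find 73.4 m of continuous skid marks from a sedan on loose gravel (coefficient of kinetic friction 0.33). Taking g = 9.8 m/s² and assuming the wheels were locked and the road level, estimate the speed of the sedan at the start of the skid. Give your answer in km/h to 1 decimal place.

Deceleration a = μg = 0.33 × 9.8 = 3.234 m/s².
v = √(2a·d) = √(2 × 3.234 × 73.4) = √474.751 = 21.7888 m/s.
= 21.7888 × 3.6 = 78.440 km/h.

Initial speed ≈ 78.4 km/h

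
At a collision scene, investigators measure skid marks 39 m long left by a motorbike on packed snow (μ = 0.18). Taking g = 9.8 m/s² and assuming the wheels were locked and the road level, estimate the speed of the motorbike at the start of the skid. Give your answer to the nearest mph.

Deceleration a = μg = 0.18 × 9.8 = 1.764 m/s².
v = √(2a·d) = √(2 × 1.764 × 39) = √137.592 = 11.7300 m/s.
= 11.7300 ÷ 0.44704 = 26.239 mph.

Initial speed ≈ 26 mph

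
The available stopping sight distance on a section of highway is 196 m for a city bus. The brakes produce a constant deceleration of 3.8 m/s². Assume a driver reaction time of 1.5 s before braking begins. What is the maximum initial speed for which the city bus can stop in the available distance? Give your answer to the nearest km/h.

Maximum speed ≈ 120 km/h

Stopping distance: v·t_r + v²/(2a) = 196 with t_r = 1.5 s and a = 3.800 m/s².
So v² + 11.400 v − 1489.60 = 0.
Positive root: v = −a·t_r + √((a·t_r)² + 2a·d) = −5.700 + √(32.490 + 1489.60) = 33.3140 m/s.
33.3140 m/s × 3.6 = 119.930 km/h.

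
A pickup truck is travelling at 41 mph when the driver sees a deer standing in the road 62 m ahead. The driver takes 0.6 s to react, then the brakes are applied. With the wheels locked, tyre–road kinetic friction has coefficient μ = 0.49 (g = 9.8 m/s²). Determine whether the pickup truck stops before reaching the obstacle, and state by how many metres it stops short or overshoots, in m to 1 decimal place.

Yes — it stops 16.0 m short of the obstacle

41 mph × 0.44704 = 18.3286 m/s.
a = μg = 0.49 × 9.8 = 4.802 m/s².
Reaction distance = 18.3286 × 0.6 = 10.997 m.
Braking distance = v²/(2a) = 335.938 / 9.604 = 34.979 m.
Total stopping distance = 10.997 + 34.979 = 45.976 m, vs 62 m available — it stops with 62 − 45.976 = 16.024 m to spare.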